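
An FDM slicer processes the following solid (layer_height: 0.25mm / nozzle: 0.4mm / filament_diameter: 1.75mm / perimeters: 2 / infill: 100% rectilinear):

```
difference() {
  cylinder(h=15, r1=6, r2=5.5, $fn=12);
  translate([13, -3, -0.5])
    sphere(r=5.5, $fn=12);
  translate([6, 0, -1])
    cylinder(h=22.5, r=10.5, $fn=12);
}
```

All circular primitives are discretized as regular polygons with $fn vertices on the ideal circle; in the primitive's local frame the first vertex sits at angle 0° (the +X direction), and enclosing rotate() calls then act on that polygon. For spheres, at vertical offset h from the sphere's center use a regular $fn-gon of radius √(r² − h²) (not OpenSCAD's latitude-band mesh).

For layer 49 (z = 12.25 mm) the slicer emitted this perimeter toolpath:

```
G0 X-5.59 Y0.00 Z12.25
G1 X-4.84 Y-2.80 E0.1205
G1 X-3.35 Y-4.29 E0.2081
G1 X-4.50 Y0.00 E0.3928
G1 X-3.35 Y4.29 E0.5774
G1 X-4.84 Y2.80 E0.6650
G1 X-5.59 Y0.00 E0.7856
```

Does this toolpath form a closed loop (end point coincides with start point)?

Start point (G0): (-5.59, 0.00). End point (last G1): the path returns to the start — closed.

yes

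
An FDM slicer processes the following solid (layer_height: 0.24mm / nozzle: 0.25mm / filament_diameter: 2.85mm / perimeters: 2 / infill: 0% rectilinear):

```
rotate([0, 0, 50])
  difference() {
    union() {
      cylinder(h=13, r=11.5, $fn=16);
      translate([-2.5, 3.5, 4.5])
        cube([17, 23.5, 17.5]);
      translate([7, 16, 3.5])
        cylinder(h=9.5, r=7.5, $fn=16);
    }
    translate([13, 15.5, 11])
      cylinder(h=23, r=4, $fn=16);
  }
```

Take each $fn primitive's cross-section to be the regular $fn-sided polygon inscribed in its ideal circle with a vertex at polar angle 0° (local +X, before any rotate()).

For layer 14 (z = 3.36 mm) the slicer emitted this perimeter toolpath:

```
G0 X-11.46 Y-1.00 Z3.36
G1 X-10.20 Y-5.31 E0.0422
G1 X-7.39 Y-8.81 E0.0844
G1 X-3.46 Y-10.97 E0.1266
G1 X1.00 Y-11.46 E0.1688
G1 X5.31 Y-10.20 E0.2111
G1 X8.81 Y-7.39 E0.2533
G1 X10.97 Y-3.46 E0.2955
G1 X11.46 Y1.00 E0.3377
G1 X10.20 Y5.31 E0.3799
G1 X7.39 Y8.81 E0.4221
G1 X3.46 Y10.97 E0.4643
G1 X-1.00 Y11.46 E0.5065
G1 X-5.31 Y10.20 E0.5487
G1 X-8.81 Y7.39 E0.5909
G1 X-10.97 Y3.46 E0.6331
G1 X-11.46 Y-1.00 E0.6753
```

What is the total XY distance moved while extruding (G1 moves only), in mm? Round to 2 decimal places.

Sum the Euclidean lengths of each G1 segment: total = 71.80 mm.

71.80 mm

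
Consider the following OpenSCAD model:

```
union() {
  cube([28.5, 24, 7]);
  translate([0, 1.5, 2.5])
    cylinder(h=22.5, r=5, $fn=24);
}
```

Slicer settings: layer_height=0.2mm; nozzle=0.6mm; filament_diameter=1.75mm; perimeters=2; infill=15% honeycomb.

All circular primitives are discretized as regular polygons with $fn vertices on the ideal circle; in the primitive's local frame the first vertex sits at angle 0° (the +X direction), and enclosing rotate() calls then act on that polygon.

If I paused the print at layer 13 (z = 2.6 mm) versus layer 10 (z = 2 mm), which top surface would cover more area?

Layer 13 (z = 2.6): the cube is present — its section is the full 28.5×24 rectangle (area 684.00 mm²); the r=5 cylinder at (0, 1.5) contributes a regular 24-gon of circumradius 5 (area = (24/2)·5.000²·sin(360°/24) = 77.65 mm²); Combining (union): the regions partially overlap — summed areas 761.65 mm² minus the doubly-counted overlap 26.76 mm² gives 734.89 mm² — area = 734.89 mm². So its area = 734.89 mm². Layer 10 (z = 2): the cube is present — its section is the full 28.5×24 rectangle (area 684.00 mm²); the cylinder at (0, 1.5) does not reach this height (z outside [2.5, 25]); Combining (union): only the 28.5×24 cube is present, so the union is just that shape — area = 684.00 mm². So its area = 684.00 mm². Layer 13 is larger (734.89 vs 684.00 mm²).

layer 13 (z = 2.6 mm)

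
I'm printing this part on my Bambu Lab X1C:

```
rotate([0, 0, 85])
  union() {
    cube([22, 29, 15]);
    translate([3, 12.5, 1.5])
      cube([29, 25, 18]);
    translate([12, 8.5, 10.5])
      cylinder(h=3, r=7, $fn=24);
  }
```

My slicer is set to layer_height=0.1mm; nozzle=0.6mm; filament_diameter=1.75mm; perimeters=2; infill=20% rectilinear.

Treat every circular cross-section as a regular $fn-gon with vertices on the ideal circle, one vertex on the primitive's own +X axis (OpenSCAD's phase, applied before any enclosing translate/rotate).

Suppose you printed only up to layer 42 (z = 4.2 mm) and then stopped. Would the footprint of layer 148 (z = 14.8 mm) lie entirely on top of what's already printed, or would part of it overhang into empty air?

entirely on top

Compare the two slices. At z = 4.2: the cube is present — its section is the full 22×29 rectangle (area 638.00 mm²); the cube at (3, 12.5) (footprint 29×25) is included at this height (area 725.00 mm²); the cylinder at (12, 8.5) does not reach this height (z outside [10.5, 13.5]); Combining (union): the regions partially overlap — summed areas 1363.00 mm² minus the doubly-counted overlap 313.50 mm² gives 1049.50 mm² — area = 1049.50 mm²; (rotated 85° about Z; rotation is an isometry so areas/perimeters/island counts are preserved). At z = 14.8: the cube (footprint 22×29) is included at this height (area 638.00 mm²); the cube at (3, 12.5) (footprint 29×25) is included at this height (area 725.00 mm²); the cylinder at (12, 8.5) is not intersected at this z (z outside [10.5, 13.5]); Merging all regions: the regions partially overlap — summed areas 1363.00 mm² minus the doubly-counted overlap 313.50 mm² gives 1049.50 mm² — area = 1049.50 mm²; (rotated 85° about Z; rotation is an isometry so areas/perimeters/island counts are preserved). Checking containment: the cross-section at z = 14.8 is a subset of the cross-section at z = 4.2.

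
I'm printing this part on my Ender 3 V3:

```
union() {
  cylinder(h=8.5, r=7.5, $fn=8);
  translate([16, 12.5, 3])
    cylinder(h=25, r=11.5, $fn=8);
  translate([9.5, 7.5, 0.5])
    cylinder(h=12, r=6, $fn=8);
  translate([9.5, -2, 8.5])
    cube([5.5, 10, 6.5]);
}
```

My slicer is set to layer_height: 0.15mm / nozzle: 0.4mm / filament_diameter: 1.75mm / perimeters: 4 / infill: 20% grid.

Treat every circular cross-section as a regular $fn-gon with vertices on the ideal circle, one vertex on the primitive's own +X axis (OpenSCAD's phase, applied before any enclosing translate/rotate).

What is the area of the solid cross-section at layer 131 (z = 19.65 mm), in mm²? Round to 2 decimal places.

At z = 19.65 mm: the cylinder does not reach this height (z outside [0, 8.5]); the r=11.5 cylinder at (16, 12.5) gives a regular 8-gon of circumradius 11.5 (constant along its height) (area = (8/2)·11.500²·sin(360°/8) = 374.06 mm²); the cylinder at (9.5, 7.5) is not intersected at this z (z outside [0.5, 12.5]); the cube at (9.5, -2) is absent (z outside [8.5, 15]); Merging all regions: only the r=11.5 cylinder at (16, 12.5) is present, so the union is just that shape — area = 374.06 mm². Overall, the cross-section is a single solid region. Net area = 374.06 mm².

374.06 mm²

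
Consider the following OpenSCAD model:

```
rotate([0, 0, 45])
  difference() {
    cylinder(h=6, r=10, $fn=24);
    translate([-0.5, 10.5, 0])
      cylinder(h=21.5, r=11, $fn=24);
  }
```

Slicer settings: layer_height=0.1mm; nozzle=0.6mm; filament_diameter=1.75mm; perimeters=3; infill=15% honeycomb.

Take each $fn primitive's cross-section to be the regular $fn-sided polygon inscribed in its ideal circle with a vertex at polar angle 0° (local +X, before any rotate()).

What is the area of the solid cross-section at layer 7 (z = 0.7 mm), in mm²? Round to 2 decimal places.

178.33 mm²

At z = 0.7 mm: the r=10 cylinder gives a regular 24-gon of circumradius 10 (constant along its height) (area = (24/2)·10.000²·sin(360°/24) = 310.58 mm²); the r=11 cylinder at (-0.5, 10.5) contributes a regular 24-gon of circumradius 11 (area = (24/2)·11.000²·sin(360°/24) = 375.81 mm²); Subtracting the remaining from the first: starting from the r=10 cylinder (310.58 mm²), the r=11 cylinder at (-0.5, 10.5) partially overlaps it — only the 132.25 mm² overlap (of its 375.81 mm²) is removed, clipping the outline — area = 178.33 mm²; (rotated 45° about Z; rotation is an isometry so areas/perimeters/island counts are preserved). Overall, the cross-section is a single solid region. Net area = 178.33 mm².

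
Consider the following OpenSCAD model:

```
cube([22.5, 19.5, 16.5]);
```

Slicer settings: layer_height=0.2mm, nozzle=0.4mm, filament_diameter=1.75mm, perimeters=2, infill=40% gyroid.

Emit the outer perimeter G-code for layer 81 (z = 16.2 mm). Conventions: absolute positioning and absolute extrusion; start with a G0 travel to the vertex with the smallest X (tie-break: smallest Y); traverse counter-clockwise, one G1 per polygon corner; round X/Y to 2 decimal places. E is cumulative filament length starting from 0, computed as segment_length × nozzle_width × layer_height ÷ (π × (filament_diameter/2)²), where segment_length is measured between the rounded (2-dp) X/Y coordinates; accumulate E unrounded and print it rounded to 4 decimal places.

At z = 16.2 mm: the cube is present — its section is the full 22.5×19.5 rectangle. The outline is a single polygon with 4 vertices. Extrusion per mm of travel: 0.4 × 0.2 / (π × 0.875²) = 0.033260. Accumulating E over each segment gives final E = 2.7939.

G0 X0.00 Y0.00 Z16.20
G1 X22.50 Y0.00 E0.7484
G1 X22.50 Y19.50 E1.3969
G1 X0.00 Y19.50 E2.1453
G1 X0.00 Y0.00 E2.7939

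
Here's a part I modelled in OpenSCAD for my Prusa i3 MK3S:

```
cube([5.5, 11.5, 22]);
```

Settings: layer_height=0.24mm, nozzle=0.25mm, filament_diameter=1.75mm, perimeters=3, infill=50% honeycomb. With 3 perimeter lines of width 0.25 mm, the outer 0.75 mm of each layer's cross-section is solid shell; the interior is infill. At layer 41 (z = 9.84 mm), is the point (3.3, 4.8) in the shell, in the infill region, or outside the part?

At z = 9.84 mm: the cube (footprint 5.5×11.5) is included at this height. Overall, the cross-section is a single solid region. The nearest boundary edge runs (5.50, 0.00)→(5.50, 11.50); distance from the point to it = 2.20 mm. The point is inside the cross-section and 2.20 mm from the nearest boundary — more than the 0.75 mm shell width (3 × 0.25), so it's in the infill interior.

infill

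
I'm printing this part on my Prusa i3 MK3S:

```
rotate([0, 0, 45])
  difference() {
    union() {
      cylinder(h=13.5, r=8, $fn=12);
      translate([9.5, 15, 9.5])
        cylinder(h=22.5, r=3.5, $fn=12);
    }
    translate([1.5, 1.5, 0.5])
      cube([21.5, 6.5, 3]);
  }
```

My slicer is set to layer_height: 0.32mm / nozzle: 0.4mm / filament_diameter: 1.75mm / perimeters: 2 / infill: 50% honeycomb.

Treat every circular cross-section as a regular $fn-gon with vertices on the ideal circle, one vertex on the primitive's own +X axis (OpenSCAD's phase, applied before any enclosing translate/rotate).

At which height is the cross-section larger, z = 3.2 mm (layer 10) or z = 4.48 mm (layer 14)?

layer 14 (z = 4.48 mm)

Layer 10 (z = 3.2): the r=8 cylinder contributes a regular 12-gon of circumradius 8 (area = (12/2)·8.000²·sin(360°/12) = 192.00 mm²); the cylinder at (9.5, 15) does not reach this height (z outside [9.5, 32]); Combining (union): only the r=8 cylinder is present, so the union is just that shape — area = 192.00 mm²; the 21.5×6.5 cube at (1.5, 1.5) contributes its full rectangle (area 139.75 mm²); Taking the first minus the rest: starting from that combined region (192.00 mm²), the 21.5×6.5 cube at (1.5, 1.5) partially overlaps it — only the 26.85 mm² overlap (of its 139.75 mm²) is removed, clipping the outline — area = 165.15 mm²; (rotated 45° about Z; rotation is an isometry so areas/perimeters/island counts are preserved). So its area = 165.15 mm². Layer 14 (z = 4.48): the cylinder: section is a regular 12-gon, circumradius r=8 (area = (12/2)·8.000²·sin(360°/12) = 192.00 mm²); the cylinder at (9.5, 15) does not reach this height (z outside [9.5, 32]); Taking the union: only the r=8 cylinder is present, so the union is just that shape — area = 192.00 mm²; the cube at (1.5, 1.5) does not reach this height (z outside [0.5, 3.5]); Taking the first minus the rest: none of the subtracted shapes is present at this height, so the result so far is unchanged — area = 192.00 mm²; (rotated 45° about Z; rotation is an isometry so areas/perimeters/island counts are preserved). So its area = 192.00 mm². Layer 14 is larger (192.00 vs 165.15 mm²).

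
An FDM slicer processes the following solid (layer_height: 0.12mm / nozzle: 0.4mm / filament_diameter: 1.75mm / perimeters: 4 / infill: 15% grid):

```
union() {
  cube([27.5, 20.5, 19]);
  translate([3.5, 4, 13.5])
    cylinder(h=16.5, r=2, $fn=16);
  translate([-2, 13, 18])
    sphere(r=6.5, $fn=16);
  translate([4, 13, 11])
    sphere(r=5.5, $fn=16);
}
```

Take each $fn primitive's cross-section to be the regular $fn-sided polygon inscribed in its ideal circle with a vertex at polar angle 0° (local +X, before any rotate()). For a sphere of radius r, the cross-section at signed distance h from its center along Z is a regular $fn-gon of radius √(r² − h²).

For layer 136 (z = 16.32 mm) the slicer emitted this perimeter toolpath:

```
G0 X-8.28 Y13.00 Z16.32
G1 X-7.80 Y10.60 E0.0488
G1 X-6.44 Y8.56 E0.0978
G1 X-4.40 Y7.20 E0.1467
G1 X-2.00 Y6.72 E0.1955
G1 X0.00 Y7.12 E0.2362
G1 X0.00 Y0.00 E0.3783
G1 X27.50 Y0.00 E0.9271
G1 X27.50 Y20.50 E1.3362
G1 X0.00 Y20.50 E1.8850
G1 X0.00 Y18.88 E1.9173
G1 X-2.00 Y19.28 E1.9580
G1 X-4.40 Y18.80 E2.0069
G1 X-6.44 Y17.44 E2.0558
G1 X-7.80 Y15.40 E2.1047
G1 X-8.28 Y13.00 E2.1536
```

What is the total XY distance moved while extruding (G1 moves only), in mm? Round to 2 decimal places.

107.92 mm

Sum the Euclidean lengths of each G1 segment: total = 107.92 mm.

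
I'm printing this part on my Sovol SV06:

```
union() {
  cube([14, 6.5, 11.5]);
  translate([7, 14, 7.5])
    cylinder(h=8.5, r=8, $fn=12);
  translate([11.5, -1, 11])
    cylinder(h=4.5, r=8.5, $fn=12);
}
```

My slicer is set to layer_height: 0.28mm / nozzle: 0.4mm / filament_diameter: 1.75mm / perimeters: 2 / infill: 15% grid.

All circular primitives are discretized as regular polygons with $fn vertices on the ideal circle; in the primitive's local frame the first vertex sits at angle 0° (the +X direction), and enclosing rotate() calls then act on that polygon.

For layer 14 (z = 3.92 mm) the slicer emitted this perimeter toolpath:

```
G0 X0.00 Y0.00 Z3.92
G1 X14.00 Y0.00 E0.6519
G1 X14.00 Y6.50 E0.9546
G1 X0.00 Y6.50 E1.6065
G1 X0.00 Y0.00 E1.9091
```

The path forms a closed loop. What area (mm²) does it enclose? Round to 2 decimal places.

Apply the shoelace formula to the sequence of (X, Y) vertices; enclosed area = 91.00 mm².

91.00 mm²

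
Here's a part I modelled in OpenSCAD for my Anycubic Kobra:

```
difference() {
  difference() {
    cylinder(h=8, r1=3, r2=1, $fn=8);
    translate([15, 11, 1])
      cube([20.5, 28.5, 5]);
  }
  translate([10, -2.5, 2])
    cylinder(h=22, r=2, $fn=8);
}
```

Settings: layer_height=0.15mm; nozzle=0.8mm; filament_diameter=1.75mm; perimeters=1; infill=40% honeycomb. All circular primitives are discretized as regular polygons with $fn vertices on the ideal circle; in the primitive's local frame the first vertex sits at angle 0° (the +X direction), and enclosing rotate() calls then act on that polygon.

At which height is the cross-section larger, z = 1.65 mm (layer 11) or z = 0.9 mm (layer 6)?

layer 6 (z = 0.9 mm)

Layer 11 (z = 1.65): the cone (r1=3→r2=1) has section circumradius 2.587 here — a regular 8-gon (area = (8/2)·2.587²·sin(360°/8) = 18.94 mm²); the cube at (15, 11) (footprint 20.5×28.5) is included at this height (area 584.25 mm²); Subtracting the remaining from the first: starting from the cone (18.94 mm²), the 20.5×28.5 cube at (15, 11) misses the remaining region (no effect) — area = 18.94 mm²; the cylinder at (10, -2.5) does not reach this height (z outside [2, 24]); Subtracting the remaining from the first: none of the subtracted shapes is present at this height, so that combined region is unchanged — area = 18.94 mm². So its area = 18.94 mm². Layer 6 (z = 0.9): the cone: at t=0.113 of its height the radius interpolates to r₁+(r₂−r₁)t = 2.775, giving a regular 8-gon of that circumradius (area = (8/2)·2.775²·sin(360°/8) = 21.78 mm²); the cube at (15, 11) is not intersected at this z (z outside [1, 6]); Taking the first minus the rest: none of the subtracted shapes is present at this height, so the cone is unchanged — area = 21.78 mm²; the cylinder at (10, -2.5) is absent (z outside [2, 24]); Subtracting the remaining from the first: none of the subtracted shapes is present at this height, so that combined region is unchanged — area = 21.78 mm². So its area = 21.78 mm². Layer 6 is larger (21.78 vs 18.94 mm²).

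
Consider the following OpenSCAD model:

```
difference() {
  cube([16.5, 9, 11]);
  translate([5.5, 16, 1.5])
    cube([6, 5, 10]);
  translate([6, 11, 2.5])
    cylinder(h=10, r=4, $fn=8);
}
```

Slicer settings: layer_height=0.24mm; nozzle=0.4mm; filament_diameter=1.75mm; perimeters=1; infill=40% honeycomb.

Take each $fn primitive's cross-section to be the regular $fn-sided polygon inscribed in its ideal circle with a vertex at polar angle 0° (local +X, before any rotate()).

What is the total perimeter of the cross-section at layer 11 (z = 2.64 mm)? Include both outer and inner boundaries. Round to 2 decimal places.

At z = 2.64 mm: the 16.5×9 cube contributes its full rectangle (perimeter 51.00 mm); the cube at (5.5, 16) is present — its section is the full 6×5 rectangle (perimeter 22.00 mm); the r=4 cylinder at (6, 11) contributes a regular 8-gon of circumradius 4 (perimeter = 2·8·4.000·sin(180°/8) = 24.49 mm); Taking the first minus the rest: starting from the 16.5×9 cube, the 6×5 cube at (5.5, 16) misses the remaining region (no effect); the r=4 cylinder at (6, 11) partially overlaps it — only the 8.28 mm² overlap (of its 45.25 mm²) is removed, clipping the outline — boundary = 52.57 mm. Overall, the cross-section is a single solid region. Total boundary length (outer) = 52.57 mm.

52.57 mm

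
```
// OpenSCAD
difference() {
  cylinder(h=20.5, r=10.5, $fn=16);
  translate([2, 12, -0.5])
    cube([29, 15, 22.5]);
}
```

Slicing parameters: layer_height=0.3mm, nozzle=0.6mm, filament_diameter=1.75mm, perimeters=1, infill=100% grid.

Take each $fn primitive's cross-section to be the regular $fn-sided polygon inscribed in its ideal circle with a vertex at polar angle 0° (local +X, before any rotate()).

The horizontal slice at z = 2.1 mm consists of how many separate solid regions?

1

At z = 2.1 mm: the cylinder: section is a regular 16-gon, circumradius r=10.5; the 29×15 cube at (2, 12) contributes its full rectangle; Taking the first minus the rest: starting from the r=10.5 cylinder, the 29×15 cube at (2, 12) misses the remaining region (no effect) — 1 connected region. The result has 1 disconnected region.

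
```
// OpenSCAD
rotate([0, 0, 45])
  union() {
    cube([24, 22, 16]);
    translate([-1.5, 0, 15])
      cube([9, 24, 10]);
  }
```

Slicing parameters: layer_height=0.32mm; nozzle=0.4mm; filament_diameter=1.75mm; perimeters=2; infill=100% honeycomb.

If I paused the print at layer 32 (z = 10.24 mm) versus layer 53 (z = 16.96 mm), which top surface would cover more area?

Layer 32 (z = 10.24): the 24×22 cube contributes its full rectangle (area 528.00 mm²); the cube at (-1.5, 0) does not reach this height (z outside [15, 25]); Merging all regions: only the 24×22 cube is present, so the union is just that shape — area = 528.00 mm²; (rotated 45° about Z; rotation is an isometry so areas/perimeters/island counts are preserved). So its area = 528.00 mm². Layer 53 (z = 16.96): the cube is not intersected at this z (z outside [0, 16]); the 9×24 cube at (-1.5, 0) contributes its full rectangle (area 216.00 mm²); Taking the union: only the 9×24 cube at (-1.5, 0) is present, so the union is just that shape — area = 216.00 mm²; (whole slice rotated 45° about Z — lengths, areas and connectivity unchanged). So its area = 216.00 mm². Layer 32 is larger (528.00 vs 216.00 mm²).

layer 32 (z = 10.24 mm)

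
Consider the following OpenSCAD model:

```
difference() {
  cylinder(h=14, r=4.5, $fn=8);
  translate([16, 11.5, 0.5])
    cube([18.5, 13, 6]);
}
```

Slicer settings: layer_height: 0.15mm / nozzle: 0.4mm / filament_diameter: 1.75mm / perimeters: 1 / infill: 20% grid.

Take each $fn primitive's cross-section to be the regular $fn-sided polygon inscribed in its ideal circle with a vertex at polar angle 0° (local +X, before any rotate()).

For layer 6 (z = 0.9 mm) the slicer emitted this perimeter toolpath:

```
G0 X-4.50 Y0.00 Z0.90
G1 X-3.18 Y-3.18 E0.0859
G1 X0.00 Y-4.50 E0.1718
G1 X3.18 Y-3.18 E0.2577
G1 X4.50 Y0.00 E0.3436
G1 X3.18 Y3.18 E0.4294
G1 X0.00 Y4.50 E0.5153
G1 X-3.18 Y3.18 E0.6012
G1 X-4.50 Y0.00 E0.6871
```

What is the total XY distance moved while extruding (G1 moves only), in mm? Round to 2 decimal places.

27.54 mm

Sum the Euclidean lengths of each G1 segment: total = 27.54 mm.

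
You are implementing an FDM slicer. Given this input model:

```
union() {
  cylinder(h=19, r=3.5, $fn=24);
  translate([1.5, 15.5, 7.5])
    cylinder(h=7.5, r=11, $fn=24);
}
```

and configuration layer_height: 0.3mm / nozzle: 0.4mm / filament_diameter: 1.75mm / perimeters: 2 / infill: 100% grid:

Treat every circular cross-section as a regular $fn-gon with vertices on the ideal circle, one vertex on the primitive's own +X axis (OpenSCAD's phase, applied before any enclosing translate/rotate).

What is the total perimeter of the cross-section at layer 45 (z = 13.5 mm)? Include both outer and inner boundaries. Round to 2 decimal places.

At z = 13.5 mm: the r=3.5 cylinder contributes a regular 24-gon of circumradius 3.5 (perimeter = 2·24·3.500·sin(180°/24) = 21.93 mm); the r=11 cylinder at (1.5, 15.5) gives a regular 24-gon of circumradius 11 (constant along its height) (perimeter = 2·24·11.000·sin(180°/24) = 68.92 mm); Merging all regions: the 2 present regions are separate (no shared area or edge), so areas and boundary lengths simply add and each stays a separate island — boundary = 90.85 mm. Overall, the cross-section has 2 separate islands. Total boundary length (outer) = 90.85 mm.

90.85 mm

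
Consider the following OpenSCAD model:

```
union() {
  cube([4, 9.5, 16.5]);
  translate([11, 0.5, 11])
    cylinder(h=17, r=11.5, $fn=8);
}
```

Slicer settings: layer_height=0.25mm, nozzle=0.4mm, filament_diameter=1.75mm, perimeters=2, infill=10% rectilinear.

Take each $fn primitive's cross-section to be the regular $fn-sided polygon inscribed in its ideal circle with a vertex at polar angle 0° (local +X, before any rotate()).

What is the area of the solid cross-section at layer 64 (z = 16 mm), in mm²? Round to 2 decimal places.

387.20 mm²

At z = 16 mm: the cube is present — its section is the full 4×9.5 rectangle (area 38.00 mm²); the r=11.5 cylinder at (11, 0.5) contributes a regular 8-gon of circumradius 11.5 (area = (8/2)·11.500²·sin(360°/8) = 374.06 mm²); Taking the union: the regions partially overlap — summed areas 412.06 mm² minus the doubly-counted overlap 24.86 mm² gives 387.20 mm² — area = 387.20 mm². Overall, the cross-section is a single solid region. Net area = 387.20 mm².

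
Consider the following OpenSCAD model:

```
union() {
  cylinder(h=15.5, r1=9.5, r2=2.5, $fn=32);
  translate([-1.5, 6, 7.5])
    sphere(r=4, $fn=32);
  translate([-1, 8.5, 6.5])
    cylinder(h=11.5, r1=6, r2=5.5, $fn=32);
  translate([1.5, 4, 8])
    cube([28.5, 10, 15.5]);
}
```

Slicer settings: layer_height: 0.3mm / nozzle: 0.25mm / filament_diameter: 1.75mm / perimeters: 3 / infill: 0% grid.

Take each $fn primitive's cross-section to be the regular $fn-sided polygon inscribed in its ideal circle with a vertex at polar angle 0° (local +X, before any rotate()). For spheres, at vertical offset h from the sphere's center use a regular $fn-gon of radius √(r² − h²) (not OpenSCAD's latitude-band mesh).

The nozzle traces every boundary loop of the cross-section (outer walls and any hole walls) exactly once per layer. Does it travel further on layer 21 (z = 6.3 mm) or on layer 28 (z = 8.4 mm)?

Layer 21 (z = 6.3): the cone contributes a regular 32-gon of circumradius 6.655 (interpolated between r1=9.5 and r2=2.5 at t=0.406) (perimeter = 2·32·6.655·sin(180°/32) = 41.75 mm); the r=4 sphere at (-1.5, 6) slices to a regular 32-gon of circumradius 3.816 (√(r²−h²) with h=1.2 from center) (perimeter = 2·32·3.816·sin(180°/32) = 23.94 mm); the cone at (-1, 8.5) is absent (z outside [6.5, 18]); the cube at (1.5, 4) is absent (z outside [8, 23.5]); Taking the union: the regions partially overlap (shared area 23.25 mm²), so the edge portions inside another operand are dropped and the merged outline is re-measured after clipping — boundary = 47.19 mm. So its perimeter = 47.19 mm. Layer 28 (z = 8.4): the cone (r1=9.5→r2=2.5) has section circumradius 5.706 here — a regular 32-gon (perimeter = 2·32·5.706·sin(180°/32) = 35.80 mm); the r=4 sphere at (-1.5, 6) slices to a regular 32-gon of circumradius 3.897 (√(r²−h²) with h=0.9 from center) (perimeter = 2·32·3.897·sin(180°/32) = 24.45 mm); the cone at (-1, 8.5) contributes a regular 32-gon of circumradius 5.917 (interpolated between r1=6 and r2=5.5 at t=0.165) (perimeter = 2·32·5.917·sin(180°/32) = 37.12 mm); the cube at (1.5, 4) (footprint 28.5×10) is included at this height (perimeter 77.00 mm); Combining (union): the regions partially overlap (shared area 89.38 mm²), so the edge portions inside another operand are dropped and the merged outline is re-measured after clipping — boundary = 108.31 mm. So its perimeter = 108.31 mm. Layer 28 is larger (108.31 vs 47.19 mm).

layer 28 (z = 8.4 mm)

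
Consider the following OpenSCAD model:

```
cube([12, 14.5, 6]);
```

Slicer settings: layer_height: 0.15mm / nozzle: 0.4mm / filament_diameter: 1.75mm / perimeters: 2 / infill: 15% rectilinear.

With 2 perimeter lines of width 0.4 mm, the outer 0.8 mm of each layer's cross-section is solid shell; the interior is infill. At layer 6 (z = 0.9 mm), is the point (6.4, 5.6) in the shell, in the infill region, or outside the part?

infill

At z = 0.9 mm: the cube is present — its section is the full 12×14.5 rectangle. Overall, the cross-section is a single solid region. The nearest boundary edge runs (0.00, 0.00)→(12.00, 0.00); distance from the point to it = 5.60 mm. The point is inside the cross-section and 5.60 mm from the nearest boundary — more than the 0.8 mm shell width (2 × 0.4), so it's in the infill interior.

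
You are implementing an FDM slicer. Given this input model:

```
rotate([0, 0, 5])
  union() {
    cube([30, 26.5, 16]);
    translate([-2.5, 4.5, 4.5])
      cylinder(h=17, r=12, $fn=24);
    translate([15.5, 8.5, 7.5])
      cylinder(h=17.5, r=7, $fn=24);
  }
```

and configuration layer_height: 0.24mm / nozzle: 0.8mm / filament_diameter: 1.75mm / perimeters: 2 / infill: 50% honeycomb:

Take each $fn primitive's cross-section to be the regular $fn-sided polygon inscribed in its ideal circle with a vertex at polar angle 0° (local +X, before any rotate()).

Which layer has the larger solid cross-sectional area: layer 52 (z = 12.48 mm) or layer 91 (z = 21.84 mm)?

Layer 52 (z = 12.48): the 30×26.5 cube contributes its full rectangle (area 795.00 mm²); the r=12 cylinder at (-2.5, 4.5) contributes a regular 24-gon of circumradius 12 (area = (24/2)·12.000²·sin(360°/24) = 447.24 mm²); the r=7 cylinder at (15.5, 8.5) contributes a regular 24-gon of circumradius 7 (area = (24/2)·7.000²·sin(360°/24) = 152.19 mm²); Combining (union): the regions partially overlap — summed areas 1394.42 mm² minus the doubly-counted overlap 275.55 mm² gives 1118.88 mm² — area = 1118.88 mm²; (whole slice rotated 5° about Z — lengths, areas and connectivity unchanged). So its area = 1118.88 mm². Layer 91 (z = 21.84): the cube is absent (z outside [0, 16]); the cylinder at (-2.5, 4.5) does not reach this height (z outside [4.5, 21.5]); the r=7 cylinder at (15.5, 8.5) contributes a regular 24-gon of circumradius 7 (area = (24/2)·7.000²·sin(360°/24) = 152.19 mm²); Taking the union: only the r=7 cylinder at (15.5, 8.5) is present, so the union is just that shape — area = 152.19 mm²; (rotated 5° about Z; rotation is an isometry so areas/perimeters/island counts are preserved). So its area = 152.19 mm². Layer 52 is larger (1118.88 vs 152.19 mm²).

layer 52 (z = 12.48 mm)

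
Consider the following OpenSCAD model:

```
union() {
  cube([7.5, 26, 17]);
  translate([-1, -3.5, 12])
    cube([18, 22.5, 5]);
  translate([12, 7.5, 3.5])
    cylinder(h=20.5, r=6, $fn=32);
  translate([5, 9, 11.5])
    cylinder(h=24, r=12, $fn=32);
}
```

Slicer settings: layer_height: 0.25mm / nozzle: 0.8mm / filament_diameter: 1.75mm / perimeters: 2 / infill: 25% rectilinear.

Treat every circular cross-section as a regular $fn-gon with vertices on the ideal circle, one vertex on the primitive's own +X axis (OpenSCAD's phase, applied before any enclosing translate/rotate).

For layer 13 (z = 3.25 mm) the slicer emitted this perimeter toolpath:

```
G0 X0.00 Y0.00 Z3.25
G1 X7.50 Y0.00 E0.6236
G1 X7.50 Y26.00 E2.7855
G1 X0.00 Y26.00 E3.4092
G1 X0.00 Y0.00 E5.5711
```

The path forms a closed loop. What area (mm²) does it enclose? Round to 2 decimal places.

195.00 mm²

Apply the shoelace formula to the sequence of (X, Y) vertices; enclosed area = 195.00 mm².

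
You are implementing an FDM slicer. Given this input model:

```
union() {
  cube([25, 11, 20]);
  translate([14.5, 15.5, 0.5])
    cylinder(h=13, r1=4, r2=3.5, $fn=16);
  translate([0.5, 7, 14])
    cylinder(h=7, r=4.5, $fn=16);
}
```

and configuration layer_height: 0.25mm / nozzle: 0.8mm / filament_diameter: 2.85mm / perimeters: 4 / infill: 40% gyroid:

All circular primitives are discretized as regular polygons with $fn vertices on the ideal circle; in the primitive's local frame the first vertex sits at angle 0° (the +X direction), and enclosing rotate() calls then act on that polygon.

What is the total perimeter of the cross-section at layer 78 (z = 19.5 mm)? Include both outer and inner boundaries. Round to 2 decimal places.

76.72 mm

At z = 19.5 mm: the cube is present — its section is the full 25×11 rectangle (perimeter 72.00 mm); the cone at (14.5, 15.5) does not reach this height (z outside [0.5, 13.5]); the cylinder at (0.5, 7): section is a regular 16-gon, circumradius r=4.5 (perimeter = 2·16·4.500·sin(180°/16) = 28.09 mm); Merging all regions: the regions partially overlap (shared area 34.64 mm²), so the edge portions inside another operand are dropped and the merged outline is re-measured after clipping — boundary = 76.72 mm. Overall, the cross-section is a single solid region. Total boundary length (outer) = 76.72 mm.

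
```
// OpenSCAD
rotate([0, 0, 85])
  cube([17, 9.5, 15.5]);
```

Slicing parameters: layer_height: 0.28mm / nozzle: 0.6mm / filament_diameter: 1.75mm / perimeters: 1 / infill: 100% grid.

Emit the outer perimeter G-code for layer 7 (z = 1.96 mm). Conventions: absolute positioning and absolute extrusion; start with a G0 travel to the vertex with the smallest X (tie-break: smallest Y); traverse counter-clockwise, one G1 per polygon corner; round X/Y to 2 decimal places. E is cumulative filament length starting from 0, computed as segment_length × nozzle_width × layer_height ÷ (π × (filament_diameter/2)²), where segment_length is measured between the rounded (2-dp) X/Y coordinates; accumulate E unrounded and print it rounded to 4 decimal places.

G0 X-9.46 Y0.83 Z1.96
G1 X0.00 Y0.00 E0.6633
G1 X1.48 Y16.94 E1.8510
G1 X-7.98 Y17.76 E2.5142
G1 X-9.46 Y0.83 E3.7012

At z = 1.96 mm: the cube (footprint 17×9.5) is included at this height; (rotated 85° about Z; rotation is an isometry so areas/perimeters/island counts are preserved). The outline is a single polygon with 4 vertices. Extrusion per mm of travel: 0.6 × 0.28 / (π × 0.875²) = 0.069846. Accumulating E over each segment gives final E = 3.7012.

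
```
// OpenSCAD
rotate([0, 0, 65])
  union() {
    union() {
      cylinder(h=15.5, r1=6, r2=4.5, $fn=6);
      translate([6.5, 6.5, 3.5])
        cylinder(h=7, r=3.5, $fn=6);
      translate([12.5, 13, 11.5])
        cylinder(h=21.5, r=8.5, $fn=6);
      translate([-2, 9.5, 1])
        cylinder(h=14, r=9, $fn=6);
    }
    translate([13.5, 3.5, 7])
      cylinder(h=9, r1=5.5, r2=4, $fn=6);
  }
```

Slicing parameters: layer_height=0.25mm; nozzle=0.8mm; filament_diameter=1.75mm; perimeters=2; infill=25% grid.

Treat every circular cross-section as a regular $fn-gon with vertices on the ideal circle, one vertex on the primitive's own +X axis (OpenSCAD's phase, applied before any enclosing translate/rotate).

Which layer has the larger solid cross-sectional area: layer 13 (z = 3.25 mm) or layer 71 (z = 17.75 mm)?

Layer 13 (z = 3.25): the cone contributes a regular 6-gon of circumradius 5.685 (interpolated between r1=6 and r2=4.5 at t=0.210) (area = (6/2)·5.685²·sin(360°/6) = 83.98 mm²); the cylinder at (6.5, 6.5) does not reach this height (z outside [3.5, 10.5]); the cylinder at (12.5, 13) is not intersected at this z (z outside [11.5, 33]); the r=9 cylinder at (-2, 9.5) contributes a regular 6-gon of circumradius 9 (area = (6/2)·9.000²·sin(360°/6) = 210.44 mm²); Combining (union): the regions partially overlap — summed areas 294.43 mm² minus the doubly-counted overlap 22.18 mm² gives 272.25 mm² — area = 272.25 mm²; the cone at (13.5, 3.5) is not intersected at this z (z outside [7, 16]); Merging all regions: only that combined region is present, so the union is just that shape — area = 272.25 mm²; (rotated 65° about Z; rotation is an isometry so areas/perimeters/island counts are preserved). So its area = 272.25 mm². Layer 71 (z = 17.75): the cone is not intersected at this z (z outside [0, 15.5]); the cylinder at (6.5, 6.5) is absent (z outside [3.5, 10.5]); the r=8.5 cylinder at (12.5, 13) gives a regular 6-gon of circumradius 8.5 (constant along its height) (area = (6/2)·8.500²·sin(360°/6) = 187.71 mm²); the cylinder at (-2, 9.5) is not intersected at this z (z outside [1, 15]); Merging all regions: only the r=8.5 cylinder at (12.5, 13) is present, so the union is just that shape — area = 187.71 mm²; the cone at (13.5, 3.5) does not reach this height (z outside [7, 16]); Merging all regions: only that combined region is present, so the union is just that shape — area = 187.71 mm²; (whole slice rotated 65° about Z — lengths, areas and connectivity unchanged). So its area = 187.71 mm². Layer 13 is larger (272.25 vs 187.71 mm²).

layer 13 (z = 3.25 mm)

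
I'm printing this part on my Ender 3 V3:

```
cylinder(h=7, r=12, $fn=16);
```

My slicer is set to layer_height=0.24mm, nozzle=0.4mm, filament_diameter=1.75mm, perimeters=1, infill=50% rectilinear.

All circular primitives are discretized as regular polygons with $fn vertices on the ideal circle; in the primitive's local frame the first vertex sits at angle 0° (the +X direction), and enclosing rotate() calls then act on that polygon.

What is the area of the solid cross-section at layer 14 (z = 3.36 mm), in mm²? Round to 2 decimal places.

At z = 3.36 mm: the cylinder: section is a regular 16-gon, circumradius r=12 (area = (16/2)·12.000²·sin(360°/16) = 440.85 mm²). Overall, the cross-section is a single solid region. Net area = 440.85 mm².

440.85 mm²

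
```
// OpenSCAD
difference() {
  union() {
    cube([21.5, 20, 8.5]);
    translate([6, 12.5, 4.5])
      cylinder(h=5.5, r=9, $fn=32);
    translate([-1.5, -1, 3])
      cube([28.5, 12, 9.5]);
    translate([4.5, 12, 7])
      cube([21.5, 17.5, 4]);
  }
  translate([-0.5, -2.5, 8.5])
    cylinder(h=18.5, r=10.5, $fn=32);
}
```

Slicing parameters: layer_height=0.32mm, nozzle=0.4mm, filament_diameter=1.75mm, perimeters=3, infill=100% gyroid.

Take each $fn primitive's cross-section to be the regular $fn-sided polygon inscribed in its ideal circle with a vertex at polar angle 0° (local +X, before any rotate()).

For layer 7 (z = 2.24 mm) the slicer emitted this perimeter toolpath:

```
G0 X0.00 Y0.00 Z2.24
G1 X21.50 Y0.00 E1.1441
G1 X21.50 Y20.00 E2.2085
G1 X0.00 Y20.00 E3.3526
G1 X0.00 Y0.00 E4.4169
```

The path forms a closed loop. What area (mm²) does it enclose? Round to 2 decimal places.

430.00 mm²

Apply the shoelace formula to the sequence of (X, Y) vertices; enclosed area = 430.00 mm².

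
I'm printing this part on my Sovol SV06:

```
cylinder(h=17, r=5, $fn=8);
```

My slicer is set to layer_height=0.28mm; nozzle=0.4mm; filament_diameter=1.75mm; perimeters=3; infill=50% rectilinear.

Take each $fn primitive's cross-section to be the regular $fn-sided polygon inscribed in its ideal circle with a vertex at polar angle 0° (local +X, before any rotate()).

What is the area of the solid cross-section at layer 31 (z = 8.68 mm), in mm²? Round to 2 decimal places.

At z = 8.68 mm: the r=5 cylinder gives a regular 8-gon of circumradius 5 (constant along its height) (area = (8/2)·5.000²·sin(360°/8) = 70.71 mm²). Overall, the cross-section is a single solid region. Net area = 70.71 mm².

70.71 mm²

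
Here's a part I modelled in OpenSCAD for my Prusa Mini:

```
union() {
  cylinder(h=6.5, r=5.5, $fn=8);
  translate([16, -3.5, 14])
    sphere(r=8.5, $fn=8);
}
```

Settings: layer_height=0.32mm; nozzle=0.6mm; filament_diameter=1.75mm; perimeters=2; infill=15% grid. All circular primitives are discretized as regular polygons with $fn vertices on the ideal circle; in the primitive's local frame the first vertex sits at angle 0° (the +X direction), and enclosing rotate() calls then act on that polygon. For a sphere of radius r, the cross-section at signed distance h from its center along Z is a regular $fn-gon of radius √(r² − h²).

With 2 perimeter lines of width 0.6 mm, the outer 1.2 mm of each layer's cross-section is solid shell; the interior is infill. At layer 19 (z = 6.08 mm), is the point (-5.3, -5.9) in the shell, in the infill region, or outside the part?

At z = 6.08 mm: the r=5.5 cylinder gives a regular 8-gon of circumradius 5.5 (constant along its height); the r=8.5 sphere at (16, -3.5) slices to a regular 8-gon of circumradius 3.086 (√(r²−h²) with h=7.92 from center); Combining (union): the 2 present regions are separate (no shared area or edge), so areas and boundary lengths simply add and each stays a separate island — 2 connected regions. Overall, the cross-section has 2 separate islands. The nearest boundary edge runs (-0.00, -5.50)→(-3.89, -3.89); distance from the point to it = 2.46 mm. The point is not inside any of the regions above, so it lies outside the cross-section (2.46 mm from the nearest boundary).

outside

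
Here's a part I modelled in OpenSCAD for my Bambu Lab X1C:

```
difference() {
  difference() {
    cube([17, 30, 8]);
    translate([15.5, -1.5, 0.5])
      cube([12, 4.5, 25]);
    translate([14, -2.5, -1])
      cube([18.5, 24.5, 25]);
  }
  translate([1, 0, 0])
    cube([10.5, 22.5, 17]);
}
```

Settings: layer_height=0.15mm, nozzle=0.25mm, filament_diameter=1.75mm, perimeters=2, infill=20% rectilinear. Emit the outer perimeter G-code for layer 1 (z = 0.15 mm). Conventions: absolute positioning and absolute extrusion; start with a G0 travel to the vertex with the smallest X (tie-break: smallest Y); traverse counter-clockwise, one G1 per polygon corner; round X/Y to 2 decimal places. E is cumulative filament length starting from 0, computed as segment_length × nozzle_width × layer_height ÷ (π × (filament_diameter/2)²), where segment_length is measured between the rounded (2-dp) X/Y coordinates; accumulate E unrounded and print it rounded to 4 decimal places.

At z = 0.15 mm: the cube is present — its section is the full 17×30 rectangle; the cube at (15.5, -1.5) does not reach this height (z outside [0.5, 25.5]); the 18.5×24.5 cube at (14, -2.5) contributes its full rectangle; Taking the first minus the rest: starting from the 17×30 cube, the 18.5×24.5 cube at (14, -2.5) partially overlaps it — only the 66.00 mm² overlap (of its 453.25 mm²) is removed, clipping the outline — 1 connected region; the cube at (1, 0) is present — its section is the full 10.5×22.5 rectangle; Subtracting the remaining from the first: starting from that combined region, the 10.5×22.5 cube at (1, 0) lies inside it touching the edge (removes its full 236.25 mm²) — 1 connected region. The outline is a single polygon with 10 vertices. Extrusion per mm of travel: 0.25 × 0.15 / (π × 0.875²) = 0.015591. Accumulating E over each segment gives final E = 2.1671.

G0 X0.00 Y0.00 Z0.15
G1 X1.00 Y0.00 E0.0156
G1 X1.00 Y22.50 E0.3664
G1 X11.50 Y22.50 E0.5301
G1 X11.50 Y0.00 E0.8809
G1 X14.00 Y0.00 E0.9199
G1 X14.00 Y22.00 E1.2628
G1 X17.00 Y22.00 E1.3096
G1 X17.00 Y30.00 E1.4343
G1 X0.00 Y30.00 E1.6994
G1 X0.00 Y0.00 E2.1671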